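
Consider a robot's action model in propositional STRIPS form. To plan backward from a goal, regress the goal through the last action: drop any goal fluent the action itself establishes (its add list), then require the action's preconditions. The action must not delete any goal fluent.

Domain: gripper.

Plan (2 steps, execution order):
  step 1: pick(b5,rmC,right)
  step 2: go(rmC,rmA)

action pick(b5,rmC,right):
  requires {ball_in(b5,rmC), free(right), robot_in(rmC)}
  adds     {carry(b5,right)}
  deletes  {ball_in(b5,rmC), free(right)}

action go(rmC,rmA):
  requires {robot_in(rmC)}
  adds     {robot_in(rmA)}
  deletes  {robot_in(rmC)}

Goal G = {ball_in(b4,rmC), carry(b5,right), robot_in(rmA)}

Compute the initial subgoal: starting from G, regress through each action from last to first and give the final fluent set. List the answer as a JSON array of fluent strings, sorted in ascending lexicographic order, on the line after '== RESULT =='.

Regress step by step:
  through step 2 (go(rmC,rmA)): drop {robot_in(rmA)}, keep {ball_in(b4,rmC), carry(b5,right)}, require {robot_in(rmC)}
    → {ball_in(b4,rmC), carry(b5,right), robot_in(rmC)}
  through step 1 (pick(b5,rmC,right)): drop {carry(b5,right)}, keep {ball_in(b4,rmC), robot_in(rmC)}, require {ball_in(b5,rmC), free(right), robot_in(rmC)}
    → {ball_in(b4,rmC), ball_in(b5,rmC), free(right), robot_in(rmC)}

== RESULT ==
["ball_in(b4,rmC)", "ball_in(b5,rmC)", "free(right)", "robot_in(rmC)"]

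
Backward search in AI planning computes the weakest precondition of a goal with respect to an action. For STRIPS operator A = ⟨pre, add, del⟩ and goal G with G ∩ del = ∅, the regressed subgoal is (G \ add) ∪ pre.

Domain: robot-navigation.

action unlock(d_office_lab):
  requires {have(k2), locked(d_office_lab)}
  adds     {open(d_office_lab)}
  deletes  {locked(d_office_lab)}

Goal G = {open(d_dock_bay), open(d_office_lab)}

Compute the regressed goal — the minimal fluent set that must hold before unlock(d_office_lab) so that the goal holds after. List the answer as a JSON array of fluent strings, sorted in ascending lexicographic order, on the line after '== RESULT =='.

Regress:
  G ∩ del = {}  (empty — regression defined)
  G \ add = {open(d_dock_bay), open(d_office_lab)} \ {open(d_office_lab)} = {open(d_dock_bay)}
  ∪ pre   = {open(d_dock_bay)} ∪ {have(k2), locked(d_office_lab)}
          = {have(k2), locked(d_office_lab), open(d_dock_bay)}

== RESULT ==
["have(k2)", "locked(d_office_lab)", "open(d_dock_bay)"]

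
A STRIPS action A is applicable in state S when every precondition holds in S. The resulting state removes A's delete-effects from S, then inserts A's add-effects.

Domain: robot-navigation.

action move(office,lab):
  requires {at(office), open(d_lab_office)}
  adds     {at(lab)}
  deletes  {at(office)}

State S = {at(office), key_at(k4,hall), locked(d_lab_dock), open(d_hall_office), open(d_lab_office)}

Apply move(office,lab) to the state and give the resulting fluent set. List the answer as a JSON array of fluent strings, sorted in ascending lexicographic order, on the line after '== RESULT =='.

Compute (S \ del) ∪ add:
  pre ⊆ S: {at(office), open(d_lab_office)} ⊆ S  — applicable
  S \ del = {key_at(k4,hall), locked(d_lab_dock), open(d_hall_office), open(d_lab_office)}
  ∪ add   = {at(lab), key_at(k4,hall), locked(d_lab_dock), open(d_hall_office), open(d_lab_office)}

== RESULT ==
["at(lab)", "key_at(k4,hall)", "locked(d_lab_dock)", "open(d_hall_office)", "open(d_lab_office)"]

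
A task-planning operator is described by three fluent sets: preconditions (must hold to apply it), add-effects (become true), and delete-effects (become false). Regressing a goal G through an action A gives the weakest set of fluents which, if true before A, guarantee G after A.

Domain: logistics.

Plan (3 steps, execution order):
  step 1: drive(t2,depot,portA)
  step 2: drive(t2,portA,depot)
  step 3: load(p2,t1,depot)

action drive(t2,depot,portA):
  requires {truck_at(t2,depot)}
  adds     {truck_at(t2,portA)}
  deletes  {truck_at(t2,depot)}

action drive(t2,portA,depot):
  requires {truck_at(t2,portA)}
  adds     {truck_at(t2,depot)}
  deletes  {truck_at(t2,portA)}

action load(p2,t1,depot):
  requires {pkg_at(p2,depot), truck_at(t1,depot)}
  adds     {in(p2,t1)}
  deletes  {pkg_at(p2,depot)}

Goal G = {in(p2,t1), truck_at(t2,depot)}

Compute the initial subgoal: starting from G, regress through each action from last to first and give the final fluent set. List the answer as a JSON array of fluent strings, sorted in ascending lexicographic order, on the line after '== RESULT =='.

Regress step by step:
  through step 3 (load(p2,t1,depot)): drop {in(p2,t1)}, keep {truck_at(t2,depot)}, require {pkg_at(p2,depot), truck_at(t1,depot)}
    → {pkg_at(p2,depot), truck_at(t1,depot), truck_at(t2,depot)}
  through step 2 (drive(t2,portA,depot)): drop {truck_at(t2,depot)}, keep {pkg_at(p2,depot), truck_at(t1,depot)}, require {truck_at(t2,portA)}
    → {pkg_at(p2,depot), truck_at(t1,depot), truck_at(t2,portA)}
  through step 1 (drive(t2,depot,portA)): drop {truck_at(t2,portA)}, keep {pkg_at(p2,depot), truck_at(t1,depot)}, require {truck_at(t2,depot)}
    → {pkg_at(p2,depot), truck_at(t1,depot), truck_at(t2,depot)}

== RESULT ==
["pkg_at(p2,depot)", "truck_at(t1,depot)", "truck_at(t2,depot)"]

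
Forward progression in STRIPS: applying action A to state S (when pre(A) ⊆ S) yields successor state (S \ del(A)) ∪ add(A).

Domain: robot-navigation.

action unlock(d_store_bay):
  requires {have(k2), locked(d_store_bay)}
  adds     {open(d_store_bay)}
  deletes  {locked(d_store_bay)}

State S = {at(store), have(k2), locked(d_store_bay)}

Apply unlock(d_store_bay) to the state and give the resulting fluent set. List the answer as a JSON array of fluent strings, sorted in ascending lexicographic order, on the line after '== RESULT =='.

Progress:
  pre ⊆ S: {have(k2), locked(d_store_bay)} ⊆ S  — applicable
  S \ del = {at(store), have(k2)}
  ∪ add   = {at(store), have(k2), open(d_store_bay)}

== RESULT ==
["at(store)", "have(k2)", "open(d_store_bay)"]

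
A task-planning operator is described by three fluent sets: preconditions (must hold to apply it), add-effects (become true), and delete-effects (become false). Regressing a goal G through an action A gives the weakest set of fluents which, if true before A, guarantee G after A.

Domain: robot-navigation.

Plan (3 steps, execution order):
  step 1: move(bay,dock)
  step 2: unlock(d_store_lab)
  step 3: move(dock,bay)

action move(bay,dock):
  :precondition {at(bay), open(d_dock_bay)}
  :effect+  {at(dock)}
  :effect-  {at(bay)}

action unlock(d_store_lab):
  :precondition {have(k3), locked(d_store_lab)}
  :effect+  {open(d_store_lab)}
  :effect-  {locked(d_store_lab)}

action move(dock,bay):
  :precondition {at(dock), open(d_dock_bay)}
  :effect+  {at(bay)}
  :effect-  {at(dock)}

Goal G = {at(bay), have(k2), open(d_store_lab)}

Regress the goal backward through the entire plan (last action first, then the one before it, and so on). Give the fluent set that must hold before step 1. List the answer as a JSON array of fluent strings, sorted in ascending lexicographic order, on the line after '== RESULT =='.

Regress step by step:
  through step 3 (move(dock,bay)): drop {at(bay)}, keep {have(k2), open(d_store_lab)}, require {at(dock), open(d_dock_bay)}
    → {at(dock), have(k2), open(d_dock_bay), open(d_store_lab)}
  through step 2 (unlock(d_store_lab)): drop {open(d_store_lab)}, keep {at(dock), have(k2), open(d_dock_bay)}, require {have(k3), locked(d_store_lab)}
    → {at(dock), have(k2), have(k3), locked(d_store_lab), open(d_dock_bay)}
  through step 1 (move(bay,dock)): drop {at(dock)}, keep {have(k2), have(k3), locked(d_store_lab), open(d_dock_bay)}, require {at(bay), open(d_dock_bay)}
    → {at(bay), have(k2), have(k3), locked(d_store_lab), open(d_dock_bay)}

== RESULT ==
["at(bay)", "have(k2)", "have(k3)", "locked(d_store_lab)", "open(d_dock_bay)"]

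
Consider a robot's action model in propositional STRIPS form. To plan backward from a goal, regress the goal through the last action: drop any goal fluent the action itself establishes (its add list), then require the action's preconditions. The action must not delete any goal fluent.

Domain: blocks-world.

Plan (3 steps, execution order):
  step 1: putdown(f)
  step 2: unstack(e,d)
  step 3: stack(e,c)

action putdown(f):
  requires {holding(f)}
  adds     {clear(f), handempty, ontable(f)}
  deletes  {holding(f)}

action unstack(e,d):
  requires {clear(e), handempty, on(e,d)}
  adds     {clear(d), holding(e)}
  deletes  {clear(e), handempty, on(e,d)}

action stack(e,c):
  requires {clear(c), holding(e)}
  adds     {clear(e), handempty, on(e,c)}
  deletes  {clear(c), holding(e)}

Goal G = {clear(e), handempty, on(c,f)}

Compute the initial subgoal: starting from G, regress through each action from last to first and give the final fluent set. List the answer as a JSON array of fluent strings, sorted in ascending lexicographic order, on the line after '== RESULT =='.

Work backward from the goal:
  through step 3 (stack(e,c)): drop {clear(e), handempty}, keep {on(c,f)}, require {clear(c), holding(e)}
    → {clear(c), holding(e), on(c,f)}
  through step 2 (unstack(e,d)): drop {holding(e)}, keep {clear(c), on(c,f)}, require {clear(e), handempty, on(e,d)}
    → {clear(c), clear(e), handempty, on(c,f), on(e,d)}
  through step 1 (putdown(f)): drop {handempty}, keep {clear(c), clear(e), on(c,f), on(e,d)}, require {holding(f)}
    → {clear(c), clear(e), holding(f), on(c,f), on(e,d)}

== RESULT ==
["clear(c)", "clear(e)", "holding(f)", "on(c,f)", "on(e,d)"]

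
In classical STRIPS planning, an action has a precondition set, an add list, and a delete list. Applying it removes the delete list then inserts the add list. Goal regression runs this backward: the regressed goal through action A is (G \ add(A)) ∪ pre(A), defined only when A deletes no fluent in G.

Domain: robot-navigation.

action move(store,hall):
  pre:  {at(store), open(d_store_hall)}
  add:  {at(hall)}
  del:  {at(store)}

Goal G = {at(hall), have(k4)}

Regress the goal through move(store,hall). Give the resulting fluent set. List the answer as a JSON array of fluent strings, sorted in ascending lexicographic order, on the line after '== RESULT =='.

Regress:
  G ∩ del = {}  (empty — regression defined)
  G \ add = {at(hall), have(k4)} \ {at(hall)} = {have(k4)}
  ∪ pre   = {have(k4)} ∪ {at(store), open(d_store_hall)}
          = {at(store), have(k4), open(d_store_hall)}

== RESULT ==
["at(store)", "have(k4)", "open(d_store_hall)"]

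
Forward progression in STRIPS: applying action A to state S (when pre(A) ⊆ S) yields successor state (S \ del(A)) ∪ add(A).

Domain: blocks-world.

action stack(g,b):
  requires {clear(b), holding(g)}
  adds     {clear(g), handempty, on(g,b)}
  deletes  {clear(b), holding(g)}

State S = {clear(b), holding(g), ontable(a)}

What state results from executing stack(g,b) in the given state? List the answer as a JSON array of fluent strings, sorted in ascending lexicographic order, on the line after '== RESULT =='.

Compute (S \ del) ∪ add:
  pre ⊆ S: {clear(b), holding(g)} ⊆ S  — applicable
  S \ del = {ontable(a)}
  ∪ add   = {clear(g), handempty, on(g,b), ontable(a)}

== RESULT ==
["clear(g)", "handempty", "on(g,b)", "ontable(a)"]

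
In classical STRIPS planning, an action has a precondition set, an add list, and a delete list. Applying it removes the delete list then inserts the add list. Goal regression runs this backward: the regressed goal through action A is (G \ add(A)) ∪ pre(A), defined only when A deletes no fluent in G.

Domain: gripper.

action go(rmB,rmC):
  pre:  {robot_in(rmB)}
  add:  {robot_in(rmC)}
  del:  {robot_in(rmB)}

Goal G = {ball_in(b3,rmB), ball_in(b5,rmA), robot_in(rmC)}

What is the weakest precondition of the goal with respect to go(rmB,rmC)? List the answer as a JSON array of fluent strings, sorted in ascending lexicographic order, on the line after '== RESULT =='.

Compute (G \ add) ∪ pre:
  G ∩ del = {}  (empty — regression defined)
  G \ add = {ball_in(b3,rmB), ball_in(b5,rmA), robot_in(rmC)} \ {robot_in(rmC)} = {ball_in(b3,rmB), ball_in(b5,rmA)}
  ∪ pre   = {ball_in(b3,rmB), ball_in(b5,rmA)} ∪ {robot_in(rmB)}
          = {ball_in(b3,rmB), ball_in(b5,rmA), robot_in(rmB)}

== RESULT ==
["ball_in(b3,rmB)", "ball_in(b5,rmA)", "robot_in(rmB)"]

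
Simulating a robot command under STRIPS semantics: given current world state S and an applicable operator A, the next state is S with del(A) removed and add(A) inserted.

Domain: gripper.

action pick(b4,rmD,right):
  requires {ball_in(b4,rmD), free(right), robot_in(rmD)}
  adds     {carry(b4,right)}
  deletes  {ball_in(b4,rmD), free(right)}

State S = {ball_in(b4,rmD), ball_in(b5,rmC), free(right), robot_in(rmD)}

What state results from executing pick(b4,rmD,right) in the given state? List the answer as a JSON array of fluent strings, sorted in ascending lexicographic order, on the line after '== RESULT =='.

Compute (S \ del) ∪ add:
  pre ⊆ S: {ball_in(b4,rmD), free(right), robot_in(rmD)} ⊆ S  — applicable
  S \ del = {ball_in(b5,rmC), robot_in(rmD)}
  ∪ add   = {ball_in(b5,rmC), carry(b4,right), robot_in(rmD)}

== RESULT ==
["ball_in(b5,rmC)", "carry(b4,right)", "robot_in(rmD)"]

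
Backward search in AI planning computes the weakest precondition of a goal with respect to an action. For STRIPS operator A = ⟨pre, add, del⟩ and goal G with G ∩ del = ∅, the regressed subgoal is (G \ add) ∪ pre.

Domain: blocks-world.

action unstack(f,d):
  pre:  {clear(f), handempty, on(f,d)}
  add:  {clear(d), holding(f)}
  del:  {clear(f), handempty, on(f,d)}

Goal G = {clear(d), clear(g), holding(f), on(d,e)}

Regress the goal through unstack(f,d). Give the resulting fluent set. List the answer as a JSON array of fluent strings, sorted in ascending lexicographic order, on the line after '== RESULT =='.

Regress:
  G ∩ del = {}  (empty — regression defined)
  G \ add = {clear(d), clear(g), holding(f), on(d,e)} \ {clear(d), holding(f)} = {clear(g), on(d,e)}
  ∪ pre   = {clear(g), on(d,e)} ∪ {clear(f), handempty, on(f,d)}
          = {clear(f), clear(g), handempty, on(d,e), on(f,d)}

== RESULT ==
["clear(f)", "clear(g)", "handempty", "on(d,e)", "on(f,d)"]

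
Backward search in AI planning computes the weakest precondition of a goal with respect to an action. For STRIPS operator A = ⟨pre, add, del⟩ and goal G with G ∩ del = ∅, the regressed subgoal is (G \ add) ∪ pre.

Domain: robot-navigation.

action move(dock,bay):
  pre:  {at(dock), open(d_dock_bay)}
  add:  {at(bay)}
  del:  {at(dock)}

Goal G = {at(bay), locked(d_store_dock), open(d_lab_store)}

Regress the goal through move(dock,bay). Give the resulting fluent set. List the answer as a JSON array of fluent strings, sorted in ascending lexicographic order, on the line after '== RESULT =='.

Regress:
  G ∩ del = {}  (empty — regression defined)
  G \ add = {at(bay), locked(d_store_dock), open(d_lab_store)} \ {at(bay)} = {locked(d_store_dock), open(d_lab_store)}
  ∪ pre   = {locked(d_store_dock), open(d_lab_store)} ∪ {at(dock), open(d_dock_bay)}
          = {at(dock), locked(d_store_dock), open(d_dock_bay), open(d_lab_store)}

== RESULT ==
["at(dock)", "locked(d_store_dock)", "open(d_dock_bay)", "open(d_lab_store)"]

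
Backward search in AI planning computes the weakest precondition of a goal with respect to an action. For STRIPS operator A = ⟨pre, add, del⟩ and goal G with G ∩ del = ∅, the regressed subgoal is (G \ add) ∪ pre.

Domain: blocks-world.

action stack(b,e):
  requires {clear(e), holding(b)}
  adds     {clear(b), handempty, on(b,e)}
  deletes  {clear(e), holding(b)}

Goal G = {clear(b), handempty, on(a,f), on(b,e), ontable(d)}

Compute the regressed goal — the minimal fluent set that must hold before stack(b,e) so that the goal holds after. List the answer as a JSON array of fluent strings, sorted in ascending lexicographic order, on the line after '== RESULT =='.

Compute (G \ add) ∪ pre:
  G ∩ del = {}  (empty — regression defined)
  G \ add = {clear(b), handempty, on(a,f), on(b,e), ontable(d)} \ {clear(b), handempty, on(b,e)} = {on(a,f), ontable(d)}
  ∪ pre   = {on(a,f), ontable(d)} ∪ {clear(e), holding(b)}
          = {clear(e), holding(b), on(a,f), ontable(d)}

== RESULT ==
["clear(e)", "holding(b)", "on(a,f)", "ontable(d)"]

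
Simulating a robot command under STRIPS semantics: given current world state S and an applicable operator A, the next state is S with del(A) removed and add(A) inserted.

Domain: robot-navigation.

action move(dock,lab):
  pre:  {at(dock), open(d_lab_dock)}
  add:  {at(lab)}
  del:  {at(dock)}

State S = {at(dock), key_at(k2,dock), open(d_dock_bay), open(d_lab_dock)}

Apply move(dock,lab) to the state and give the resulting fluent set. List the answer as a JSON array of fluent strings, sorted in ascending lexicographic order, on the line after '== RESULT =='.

Progress:
  pre ⊆ S: {at(dock), open(d_lab_dock)} ⊆ S  — applicable
  S \ del = {key_at(k2,dock), open(d_dock_bay), open(d_lab_dock)}
  ∪ add   = {at(lab), key_at(k2,dock), open(d_dock_bay), open(d_lab_dock)}

== RESULT ==
["at(lab)", "key_at(k2,dock)", "open(d_dock_bay)", "open(d_lab_dock)"]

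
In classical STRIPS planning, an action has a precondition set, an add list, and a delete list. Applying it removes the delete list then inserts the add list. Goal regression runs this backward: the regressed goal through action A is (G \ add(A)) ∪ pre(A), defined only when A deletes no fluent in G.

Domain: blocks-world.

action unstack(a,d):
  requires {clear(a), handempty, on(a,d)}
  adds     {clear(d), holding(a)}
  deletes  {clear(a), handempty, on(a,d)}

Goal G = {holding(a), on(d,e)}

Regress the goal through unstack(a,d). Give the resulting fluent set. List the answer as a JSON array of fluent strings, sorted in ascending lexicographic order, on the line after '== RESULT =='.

Regress:
  G ∩ del = {}  (empty — regression defined)
  G \ add = {holding(a), on(d,e)} \ {clear(d), holding(a)} = {on(d,e)}
  ∪ pre   = {on(d,e)} ∪ {clear(a), handempty, on(a,d)}
          = {clear(a), handempty, on(a,d), on(d,e)}

== RESULT ==
["clear(a)", "handempty", "on(a,d)", "on(d,e)"]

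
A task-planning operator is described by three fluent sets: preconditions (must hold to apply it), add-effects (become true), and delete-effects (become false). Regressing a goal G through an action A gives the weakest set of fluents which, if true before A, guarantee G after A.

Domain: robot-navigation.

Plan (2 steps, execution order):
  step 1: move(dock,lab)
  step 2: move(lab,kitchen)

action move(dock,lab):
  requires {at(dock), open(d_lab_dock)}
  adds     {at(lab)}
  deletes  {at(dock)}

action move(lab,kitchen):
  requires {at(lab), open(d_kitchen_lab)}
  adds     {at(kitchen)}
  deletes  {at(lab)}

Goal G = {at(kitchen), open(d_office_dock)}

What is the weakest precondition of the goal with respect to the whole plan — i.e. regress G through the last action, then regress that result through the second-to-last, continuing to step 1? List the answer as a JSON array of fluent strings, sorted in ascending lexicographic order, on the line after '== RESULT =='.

Regress step by step:
  through step 2 (move(lab,kitchen)): drop {at(kitchen)}, keep {open(d_office_dock)}, require {at(lab), open(d_kitchen_lab)}
    → {at(lab), open(d_kitchen_lab), open(d_office_dock)}
  through step 1 (move(dock,lab)): drop {at(lab)}, keep {open(d_kitchen_lab), open(d_office_dock)}, require {at(dock), open(d_lab_dock)}
    → {at(dock), open(d_kitchen_lab), open(d_lab_dock), open(d_office_dock)}

== RESULT ==
["at(dock)", "open(d_kitchen_lab)", "open(d_lab_dock)", "open(d_office_dock)"]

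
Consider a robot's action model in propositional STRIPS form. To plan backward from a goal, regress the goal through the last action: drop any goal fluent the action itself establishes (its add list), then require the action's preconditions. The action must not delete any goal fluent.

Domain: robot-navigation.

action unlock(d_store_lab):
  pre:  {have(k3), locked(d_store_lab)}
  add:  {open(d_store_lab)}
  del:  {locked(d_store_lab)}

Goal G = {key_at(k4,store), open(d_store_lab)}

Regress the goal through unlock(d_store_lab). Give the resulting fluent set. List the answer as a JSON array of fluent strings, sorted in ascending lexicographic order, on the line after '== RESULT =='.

Regress:
  G ∩ del = {}  (empty — regression defined)
  G \ add = {key_at(k4,store), open(d_store_lab)} \ {open(d_store_lab)} = {key_at(k4,store)}
  ∪ pre   = {key_at(k4,store)} ∪ {have(k3), locked(d_store_lab)}
          = {have(k3), key_at(k4,store), locked(d_store_lab)}

== RESULT ==
["have(k3)", "key_at(k4,store)", "locked(d_store_lab)"]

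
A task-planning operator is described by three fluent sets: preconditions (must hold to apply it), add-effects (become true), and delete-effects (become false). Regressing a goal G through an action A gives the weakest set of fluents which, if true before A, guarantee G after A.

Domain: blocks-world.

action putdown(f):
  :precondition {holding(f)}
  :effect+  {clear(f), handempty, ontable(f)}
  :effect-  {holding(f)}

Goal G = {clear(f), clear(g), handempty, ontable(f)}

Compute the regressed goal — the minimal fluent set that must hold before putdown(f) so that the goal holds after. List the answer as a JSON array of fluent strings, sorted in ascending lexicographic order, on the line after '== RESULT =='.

Regress:
  G ∩ del = {}  (empty — regression defined)
  G \ add = {clear(f), clear(g), handempty, ontable(f)} \ {clear(f), handempty, ontable(f)} = {clear(g)}
  ∪ pre   = {clear(g)} ∪ {holding(f)}
          = {clear(g), holding(f)}

== RESULT ==
["clear(g)", "holding(f)"]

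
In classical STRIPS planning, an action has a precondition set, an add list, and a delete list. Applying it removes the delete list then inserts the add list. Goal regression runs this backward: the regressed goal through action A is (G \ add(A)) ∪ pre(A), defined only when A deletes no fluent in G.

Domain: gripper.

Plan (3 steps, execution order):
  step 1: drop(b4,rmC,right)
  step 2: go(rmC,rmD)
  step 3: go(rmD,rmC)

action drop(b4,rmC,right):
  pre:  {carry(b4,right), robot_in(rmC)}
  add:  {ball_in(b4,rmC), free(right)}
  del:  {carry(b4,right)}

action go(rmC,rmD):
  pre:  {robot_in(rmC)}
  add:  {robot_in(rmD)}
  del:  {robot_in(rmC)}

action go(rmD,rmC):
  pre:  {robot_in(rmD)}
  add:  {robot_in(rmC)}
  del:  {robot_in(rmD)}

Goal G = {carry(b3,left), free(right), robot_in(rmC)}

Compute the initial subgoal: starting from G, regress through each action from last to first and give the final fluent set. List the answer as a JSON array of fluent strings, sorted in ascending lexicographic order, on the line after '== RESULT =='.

Work backward from the goal:
  through step 3 (go(rmD,rmC)): drop {robot_in(rmC)}, keep {carry(b3,left), free(right)}, require {robot_in(rmD)}
    → {carry(b3,left), free(right), robot_in(rmD)}
  through step 2 (go(rmC,rmD)): drop {robot_in(rmD)}, keep {carry(b3,left), free(right)}, require {robot_in(rmC)}
    → {carry(b3,left), free(right), robot_in(rmC)}
  through step 1 (drop(b4,rmC,right)): drop {free(right)}, keep {carry(b3,left), robot_in(rmC)}, require {carry(b4,right), robot_in(rmC)}
    → {carry(b3,left), carry(b4,right), robot_in(rmC)}

== RESULT ==
["carry(b3,left)", "carry(b4,right)", "robot_in(rmC)"]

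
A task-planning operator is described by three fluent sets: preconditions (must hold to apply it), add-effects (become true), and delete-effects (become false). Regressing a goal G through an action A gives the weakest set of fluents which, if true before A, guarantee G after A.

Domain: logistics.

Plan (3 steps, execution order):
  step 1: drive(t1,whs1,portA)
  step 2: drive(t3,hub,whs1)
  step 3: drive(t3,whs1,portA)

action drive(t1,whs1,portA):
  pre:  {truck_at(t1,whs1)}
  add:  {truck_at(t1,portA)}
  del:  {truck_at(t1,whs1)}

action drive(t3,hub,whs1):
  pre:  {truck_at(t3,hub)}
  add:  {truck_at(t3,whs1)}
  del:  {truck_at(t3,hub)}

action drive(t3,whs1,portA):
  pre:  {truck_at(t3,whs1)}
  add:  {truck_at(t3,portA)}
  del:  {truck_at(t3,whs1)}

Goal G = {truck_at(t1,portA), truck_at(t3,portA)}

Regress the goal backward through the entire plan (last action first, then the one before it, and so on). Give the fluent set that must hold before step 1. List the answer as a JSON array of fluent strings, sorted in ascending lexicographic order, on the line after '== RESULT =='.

Work backward from the goal:
  through step 3 (drive(t3,whs1,portA)): drop {truck_at(t3,portA)}, keep {truck_at(t1,portA)}, require {truck_at(t3,whs1)}
    → {truck_at(t1,portA), truck_at(t3,whs1)}
  through step 2 (drive(t3,hub,whs1)): drop {truck_at(t3,whs1)}, keep {truck_at(t1,portA)}, require {truck_at(t3,hub)}
    → {truck_at(t1,portA), truck_at(t3,hub)}
  through step 1 (drive(t1,whs1,portA)): drop {truck_at(t1,portA)}, keep {truck_at(t3,hub)}, require {truck_at(t1,whs1)}
    → {truck_at(t1,whs1), truck_at(t3,hub)}

== RESULT ==
["truck_at(t1,whs1)", "truck_at(t3,hub)"]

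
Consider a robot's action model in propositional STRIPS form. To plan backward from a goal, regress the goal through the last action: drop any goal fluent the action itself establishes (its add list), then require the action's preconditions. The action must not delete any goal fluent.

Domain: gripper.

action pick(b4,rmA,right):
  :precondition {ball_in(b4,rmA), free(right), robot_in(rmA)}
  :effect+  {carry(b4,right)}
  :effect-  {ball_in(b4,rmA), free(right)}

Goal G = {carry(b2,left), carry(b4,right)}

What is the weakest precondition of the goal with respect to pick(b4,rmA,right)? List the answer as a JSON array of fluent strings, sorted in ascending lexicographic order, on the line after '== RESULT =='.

Compute (G \ add) ∪ pre:
  G ∩ del = {}  (empty — regression defined)
  G \ add = {carry(b2,left), carry(b4,right)} \ {carry(b4,right)} = {carry(b2,left)}
  ∪ pre   = {carry(b2,left)} ∪ {ball_in(b4,rmA), free(right), robot_in(rmA)}
          = {ball_in(b4,rmA), carry(b2,left), free(right), robot_in(rmA)}

== RESULT ==
["ball_in(b4,rmA)", "carry(b2,left)", "free(right)", "robot_in(rmA)"]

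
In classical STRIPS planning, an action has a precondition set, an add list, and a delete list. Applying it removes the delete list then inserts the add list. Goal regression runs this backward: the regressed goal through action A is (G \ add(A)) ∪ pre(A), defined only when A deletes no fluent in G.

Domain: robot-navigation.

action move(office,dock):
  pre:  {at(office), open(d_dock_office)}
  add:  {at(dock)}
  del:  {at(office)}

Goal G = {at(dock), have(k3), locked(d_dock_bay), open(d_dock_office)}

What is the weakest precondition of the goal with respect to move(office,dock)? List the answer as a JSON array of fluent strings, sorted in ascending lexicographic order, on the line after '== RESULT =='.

Regress:
  G ∩ del = {}  (empty — regression defined)
  G \ add = {at(dock), have(k3), locked(d_dock_bay), open(d_dock_office)} \ {at(dock)} = {have(k3), locked(d_dock_bay), open(d_dock_office)}
  ∪ pre   = {have(k3), locked(d_dock_bay), open(d_dock_office)} ∪ {at(office), open(d_dock_office)}
          = {at(office), have(k3), locked(d_dock_bay), open(d_dock_office)}

== RESULT ==
["at(office)", "have(k3)", "locked(d_dock_bay)", "open(d_dock_office)"]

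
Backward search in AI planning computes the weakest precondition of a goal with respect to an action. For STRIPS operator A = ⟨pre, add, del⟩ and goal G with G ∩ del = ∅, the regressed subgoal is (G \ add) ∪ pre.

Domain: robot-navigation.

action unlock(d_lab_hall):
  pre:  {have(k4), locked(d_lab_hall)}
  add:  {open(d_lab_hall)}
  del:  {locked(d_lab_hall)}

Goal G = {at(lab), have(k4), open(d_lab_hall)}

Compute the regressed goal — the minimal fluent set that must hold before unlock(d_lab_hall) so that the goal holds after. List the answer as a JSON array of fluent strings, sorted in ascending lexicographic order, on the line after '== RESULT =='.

Regress:
  G ∩ del = {}  (empty — regression defined)
  G \ add = {at(lab), have(k4), open(d_lab_hall)} \ {open(d_lab_hall)} = {at(lab), have(k4)}
  ∪ pre   = {at(lab), have(k4)} ∪ {have(k4), locked(d_lab_hall)}
          = {at(lab), have(k4), locked(d_lab_hall)}

== RESULT ==
["at(lab)", "have(k4)", "locked(d_lab_hall)"]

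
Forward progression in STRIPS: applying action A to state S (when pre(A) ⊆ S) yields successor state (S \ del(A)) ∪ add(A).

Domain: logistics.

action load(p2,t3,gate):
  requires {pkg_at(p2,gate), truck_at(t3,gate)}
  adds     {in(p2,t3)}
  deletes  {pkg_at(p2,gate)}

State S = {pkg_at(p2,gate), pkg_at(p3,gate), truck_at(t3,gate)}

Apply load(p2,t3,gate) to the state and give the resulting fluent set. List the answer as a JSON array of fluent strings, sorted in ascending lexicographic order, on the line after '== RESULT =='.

Progress:
  pre ⊆ S: {pkg_at(p2,gate), truck_at(t3,gate)} ⊆ S  — applicable
  S \ del = {pkg_at(p3,gate), truck_at(t3,gate)}
  ∪ add   = {in(p2,t3), pkg_at(p3,gate), truck_at(t3,gate)}

== RESULT ==
["in(p2,t3)", "pkg_at(p3,gate)", "truck_at(t3,gate)"]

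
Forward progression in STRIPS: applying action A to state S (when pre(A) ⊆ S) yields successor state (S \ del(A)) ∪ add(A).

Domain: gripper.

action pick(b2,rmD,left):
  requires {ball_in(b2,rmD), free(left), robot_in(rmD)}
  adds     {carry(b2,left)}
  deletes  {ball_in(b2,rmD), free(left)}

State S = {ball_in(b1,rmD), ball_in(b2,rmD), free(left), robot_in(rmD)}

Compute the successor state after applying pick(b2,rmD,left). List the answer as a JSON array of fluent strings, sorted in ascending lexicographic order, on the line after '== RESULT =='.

Progress:
  pre ⊆ S: {ball_in(b2,rmD), free(left), robot_in(rmD)} ⊆ S  — applicable
  S \ del = {ball_in(b1,rmD), robot_in(rmD)}
  ∪ add   = {ball_in(b1,rmD), carry(b2,left), robot_in(rmD)}

== RESULT ==
["ball_in(b1,rmD)", "carry(b2,left)", "robot_in(rmD)"]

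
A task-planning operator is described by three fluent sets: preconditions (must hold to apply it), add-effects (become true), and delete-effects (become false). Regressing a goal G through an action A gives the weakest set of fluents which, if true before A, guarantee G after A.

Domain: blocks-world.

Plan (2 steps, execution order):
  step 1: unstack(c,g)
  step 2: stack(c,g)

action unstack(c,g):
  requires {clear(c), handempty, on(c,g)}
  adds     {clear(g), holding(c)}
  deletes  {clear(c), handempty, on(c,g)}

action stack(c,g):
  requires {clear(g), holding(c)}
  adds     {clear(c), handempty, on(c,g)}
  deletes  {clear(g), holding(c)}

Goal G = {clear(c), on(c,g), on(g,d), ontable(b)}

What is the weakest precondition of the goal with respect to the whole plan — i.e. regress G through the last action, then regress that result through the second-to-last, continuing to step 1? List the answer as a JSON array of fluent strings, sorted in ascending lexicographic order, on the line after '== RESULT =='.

Work backward from the goal:
  through step 2 (stack(c,g)): drop {clear(c), on(c,g)}, keep {on(g,d), ontable(b)}, require {clear(g), holding(c)}
    → {clear(g), holding(c), on(g,d), ontable(b)}
  through step 1 (unstack(c,g)): drop {clear(g), holding(c)}, keep {on(g,d), ontable(b)}, require {clear(c), handempty, on(c,g)}
    → {clear(c), handempty, on(c,g), on(g,d), ontable(b)}

== RESULT ==
["clear(c)", "handempty", "on(c,g)", "on(g,d)", "ontable(b)"]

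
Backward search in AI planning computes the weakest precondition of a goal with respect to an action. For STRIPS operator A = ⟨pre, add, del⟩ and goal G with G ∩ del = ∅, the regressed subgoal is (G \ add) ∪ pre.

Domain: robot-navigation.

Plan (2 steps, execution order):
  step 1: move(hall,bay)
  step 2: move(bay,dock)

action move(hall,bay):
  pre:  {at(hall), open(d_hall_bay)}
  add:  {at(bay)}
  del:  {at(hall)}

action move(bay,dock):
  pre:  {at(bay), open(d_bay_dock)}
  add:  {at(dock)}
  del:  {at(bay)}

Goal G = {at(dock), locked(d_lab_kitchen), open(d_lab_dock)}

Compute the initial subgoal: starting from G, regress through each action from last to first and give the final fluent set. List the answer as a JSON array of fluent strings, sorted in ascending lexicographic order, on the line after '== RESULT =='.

Work backward from the goal:
  through step 2 (move(bay,dock)): drop {at(dock)}, keep {locked(d_lab_kitchen), open(d_lab_dock)}, require {at(bay), open(d_bay_dock)}
    → {at(bay), locked(d_lab_kitchen), open(d_bay_dock), open(d_lab_dock)}
  through step 1 (move(hall,bay)): drop {at(bay)}, keep {locked(d_lab_kitchen), open(d_bay_dock), open(d_lab_dock)}, require {at(hall), open(d_hall_bay)}
    → {at(hall), locked(d_lab_kitchen), open(d_bay_dock), open(d_hall_bay), open(d_lab_dock)}

== RESULT ==
["at(hall)", "locked(d_lab_kitchen)", "open(d_bay_dock)", "open(d_hall_bay)", "open(d_lab_dock)"]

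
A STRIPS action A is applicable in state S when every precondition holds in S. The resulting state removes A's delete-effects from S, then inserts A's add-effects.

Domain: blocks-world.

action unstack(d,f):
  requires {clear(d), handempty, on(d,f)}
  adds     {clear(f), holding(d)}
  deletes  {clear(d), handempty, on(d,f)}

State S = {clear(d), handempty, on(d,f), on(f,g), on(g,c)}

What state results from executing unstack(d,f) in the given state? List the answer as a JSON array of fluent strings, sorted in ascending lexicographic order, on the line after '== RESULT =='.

Progress:
  pre ⊆ S: {clear(d), handempty, on(d,f)} ⊆ S  — applicable
  S \ del = {on(f,g), on(g,c)}
  ∪ add   = {clear(f), holding(d), on(f,g), on(g,c)}

== RESULT ==
["clear(f)", "holding(d)", "on(f,g)", "on(g,c)"]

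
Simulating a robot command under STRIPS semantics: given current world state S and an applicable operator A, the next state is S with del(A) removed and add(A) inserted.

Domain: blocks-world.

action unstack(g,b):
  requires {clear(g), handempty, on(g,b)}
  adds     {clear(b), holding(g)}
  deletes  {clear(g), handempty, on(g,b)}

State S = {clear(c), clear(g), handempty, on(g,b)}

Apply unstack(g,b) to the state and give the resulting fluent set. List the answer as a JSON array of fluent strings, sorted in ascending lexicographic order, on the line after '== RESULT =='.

Compute (S \ del) ∪ add:
  pre ⊆ S: {clear(g), handempty, on(g,b)} ⊆ S  — applicable
  S \ del = {clear(c)}
  ∪ add   = {clear(b), clear(c), holding(g)}

== RESULT ==
["clear(b)", "clear(c)", "holding(g)"]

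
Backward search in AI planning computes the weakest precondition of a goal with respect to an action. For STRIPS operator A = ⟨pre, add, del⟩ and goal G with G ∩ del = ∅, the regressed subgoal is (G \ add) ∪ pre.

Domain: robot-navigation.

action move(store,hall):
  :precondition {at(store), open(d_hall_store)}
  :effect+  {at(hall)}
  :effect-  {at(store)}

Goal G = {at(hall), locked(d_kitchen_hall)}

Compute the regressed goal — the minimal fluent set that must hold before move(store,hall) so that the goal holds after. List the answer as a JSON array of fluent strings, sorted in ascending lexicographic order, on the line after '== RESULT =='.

Compute (G \ add) ∪ pre:
  G ∩ del = {}  (empty — regression defined)
  G \ add = {at(hall), locked(d_kitchen_hall)} \ {at(hall)} = {locked(d_kitchen_hall)}
  ∪ pre   = {locked(d_kitchen_hall)} ∪ {at(store), open(d_hall_store)}
          = {at(store), locked(d_kitchen_hall), open(d_hall_store)}

== RESULT ==
["at(store)", "locked(d_kitchen_hall)", "open(d_hall_store)"]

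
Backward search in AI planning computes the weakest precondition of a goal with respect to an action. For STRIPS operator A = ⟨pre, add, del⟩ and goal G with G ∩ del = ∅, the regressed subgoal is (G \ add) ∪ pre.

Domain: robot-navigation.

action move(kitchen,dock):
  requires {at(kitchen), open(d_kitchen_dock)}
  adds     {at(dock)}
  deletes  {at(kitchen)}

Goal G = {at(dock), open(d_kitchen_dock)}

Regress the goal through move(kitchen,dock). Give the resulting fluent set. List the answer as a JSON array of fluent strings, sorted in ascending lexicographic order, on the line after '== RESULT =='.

Regress:
  G ∩ del = {}  (empty — regression defined)
  G \ add = {at(dock), open(d_kitchen_dock)} \ {at(dock)} = {open(d_kitchen_dock)}
  ∪ pre   = {open(d_kitchen_dock)} ∪ {at(kitchen), open(d_kitchen_dock)}
          = {at(kitchen), open(d_kitchen_dock)}

== RESULT ==
["at(kitchen)", "open(d_kitchen_dock)"]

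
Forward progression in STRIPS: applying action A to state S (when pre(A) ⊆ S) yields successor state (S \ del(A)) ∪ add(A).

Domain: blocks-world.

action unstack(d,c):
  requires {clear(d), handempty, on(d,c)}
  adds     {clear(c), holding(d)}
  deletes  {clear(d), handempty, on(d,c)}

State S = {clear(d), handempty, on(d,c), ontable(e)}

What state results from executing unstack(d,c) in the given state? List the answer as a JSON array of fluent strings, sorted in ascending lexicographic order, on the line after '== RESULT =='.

Compute (S \ del) ∪ add:
  pre ⊆ S: {clear(d), handempty, on(d,c)} ⊆ S  — applicable
  S \ del = {ontable(e)}
  ∪ add   = {clear(c), holding(d), ontable(e)}

== RESULT ==
["clear(c)", "holding(d)", "ontable(e)"]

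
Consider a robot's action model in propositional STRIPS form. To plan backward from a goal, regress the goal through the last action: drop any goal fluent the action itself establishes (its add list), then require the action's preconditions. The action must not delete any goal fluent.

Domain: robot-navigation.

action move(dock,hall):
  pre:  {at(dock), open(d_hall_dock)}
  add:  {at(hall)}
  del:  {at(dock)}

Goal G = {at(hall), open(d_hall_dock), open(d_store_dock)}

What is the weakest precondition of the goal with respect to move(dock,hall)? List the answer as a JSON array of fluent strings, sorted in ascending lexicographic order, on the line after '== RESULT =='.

Regress:
  G ∩ del = {}  (empty — regression defined)
  G \ add = {at(hall), open(d_hall_dock), open(d_store_dock)} \ {at(hall)} = {open(d_hall_dock), open(d_store_dock)}
  ∪ pre   = {open(d_hall_dock), open(d_store_dock)} ∪ {at(dock), open(d_hall_dock)}
          = {at(dock), open(d_hall_dock), open(d_store_dock)}

== RESULT ==
["at(dock)", "open(d_hall_dock)", "open(d_store_dock)"]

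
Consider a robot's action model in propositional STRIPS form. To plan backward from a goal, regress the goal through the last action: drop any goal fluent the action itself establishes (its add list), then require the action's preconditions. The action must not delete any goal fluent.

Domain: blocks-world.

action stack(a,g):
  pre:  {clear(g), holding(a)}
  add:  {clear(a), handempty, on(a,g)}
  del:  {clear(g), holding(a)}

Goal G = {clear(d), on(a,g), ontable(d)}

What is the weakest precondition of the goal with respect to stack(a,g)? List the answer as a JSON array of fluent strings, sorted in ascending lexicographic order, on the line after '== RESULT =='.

Regress:
  G ∩ del = {}  (empty — regression defined)
  G \ add = {clear(d), on(a,g), ontable(d)} \ {clear(a), handempty, on(a,g)} = {clear(d), ontable(d)}
  ∪ pre   = {clear(d), ontable(d)} ∪ {clear(g), holding(a)}
          = {clear(d), clear(g), holding(a), ontable(d)}

== RESULT ==
["clear(d)", "clear(g)", "holding(a)", "ontable(d)"]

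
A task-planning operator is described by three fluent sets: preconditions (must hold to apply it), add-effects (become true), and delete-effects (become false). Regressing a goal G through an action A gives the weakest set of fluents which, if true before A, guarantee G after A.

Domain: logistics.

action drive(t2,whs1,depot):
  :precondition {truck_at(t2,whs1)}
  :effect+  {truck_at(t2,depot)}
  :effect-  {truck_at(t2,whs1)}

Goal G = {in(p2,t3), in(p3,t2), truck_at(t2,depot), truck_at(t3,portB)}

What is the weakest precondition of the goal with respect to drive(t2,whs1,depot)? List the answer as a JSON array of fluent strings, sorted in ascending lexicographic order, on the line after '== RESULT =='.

Regress:
  G ∩ del = {}  (empty — regression defined)
  G \ add = {in(p2,t3), in(p3,t2), truck_at(t2,depot), truck_at(t3,portB)} \ {truck_at(t2,depot)} = {in(p2,t3), in(p3,t2), truck_at(t3,portB)}
  ∪ pre   = {in(p2,t3), in(p3,t2), truck_at(t3,portB)} ∪ {truck_at(t2,whs1)}
          = {in(p2,t3), in(p3,t2), truck_at(t2,whs1), truck_at(t3,portB)}

== RESULT ==
["in(p2,t3)", "in(p3,t2)", "truck_at(t2,whs1)", "truck_at(t3,portB)"]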